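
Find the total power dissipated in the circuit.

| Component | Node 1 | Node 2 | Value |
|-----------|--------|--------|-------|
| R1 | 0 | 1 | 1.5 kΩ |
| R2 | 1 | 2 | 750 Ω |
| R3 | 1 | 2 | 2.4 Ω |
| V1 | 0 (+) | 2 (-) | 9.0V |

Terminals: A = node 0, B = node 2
Nodal analysis, taking node 2 as the 0 V reference.
Source V1 fixes V_0 = 9 V.
KCL at each unknown node (sum of currents leaving = 0; resistances in Ω):
  Node 1: (V_1 - 9)/1500 + (V_1 - 0)/750 + (V_1 - 0)/2.4 = 0
Collecting terms: 0.4187 × V_1 = 0.006  =>  V_1 = 0.01433 V
Power in each resistor, P = (ΔV)²/R:
  P_R1 = (9 - 0.01433)²/1500 = 0.05383 W
  P_R2 = (0.01433 - 0)²/750 = 0.0000002738 W
  P_R3 = (0.01433 - 0)²/2.4 = 0.00008558 W
P_total = P_R1 + P_R2 + P_R3 = 0.05391 W

Final answer: 0.05391 W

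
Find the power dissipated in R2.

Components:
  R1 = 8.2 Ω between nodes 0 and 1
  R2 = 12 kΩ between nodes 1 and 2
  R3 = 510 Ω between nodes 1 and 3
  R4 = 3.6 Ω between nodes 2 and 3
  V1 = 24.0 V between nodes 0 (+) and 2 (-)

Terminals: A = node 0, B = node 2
Nodal analysis, taking node 2 as the 0 V reference.
Source V1 fixes V_0 = 24 V.
KCL at each unknown node (sum of currents leaving = 0; resistances in Ω):
  Node 1: (V_1 - 24)/8.2 + (V_1 - 0)/12000 + (V_1 - V_3)/510 = 0
  Node 3: (V_3 - V_1)/510 + (V_3 - 0)/3.6 = 0
Collecting terms (coefficients in siemens):
  0.124·V_1 - 0.001961·V_3 = 2.927
  0.2797·V_3 - 0.001961·V_1 = 0
Determinant D = (0.124)(0.2797) - (-0.001961)(-0.001961) = 0.03468
V_1 = [(2.927)(0.2797) - (-0.001961)(0)]/D = 23.61 V
V_3 = [(0.124)(0) - (2.927)(-0.001961)]/D = 0.1655 V
I_R2 = (V_1 - V_2)/R2 = (23.61 - 0)/12000 = 0.001967 A
P_R2 = I_R2² × R2 = (0.001967)² × 12000 = 0.04644 W

Final answer: 0.04644 W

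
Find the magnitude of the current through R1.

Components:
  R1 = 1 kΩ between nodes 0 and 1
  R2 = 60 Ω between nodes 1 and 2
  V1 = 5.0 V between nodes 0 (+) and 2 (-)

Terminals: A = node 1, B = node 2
Nodal analysis, taking node 2 as the 0 V reference.
Source V1 fixes V_0 = 5 V.
KCL at each unknown node (sum of currents leaving = 0; resistances in Ω):
  Node 1: (V_1 - 5)/1000 + (V_1 - 0)/60 = 0
Collecting terms: 0.01767 × V_1 = 0.005  =>  V_1 = 0.283 V
I_R1 = (V_0 - V_1)/R1 = (5 - 0.283)/1000 = 0.004717 A
|I_R1| = 0.004717 A

Final answer: |I_R1| = 0.004717 A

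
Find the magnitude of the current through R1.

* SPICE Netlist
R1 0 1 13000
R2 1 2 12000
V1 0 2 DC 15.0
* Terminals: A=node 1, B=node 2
Nodal analysis, taking node 2 as the 0 V reference.
Source V1 fixes V_0 = 15 V.
KCL at each unknown node (sum of currents leaving = 0; resistances in Ω):
  Node 1: (V_1 - 15)/13000 + (V_1 - 0)/12000 = 0
Collecting terms: 0.0001603 × V_1 = 0.001154  =>  V_1 = 7.2 V
I_R1 = (V_0 - V_1)/R1 = (15 - 7.2)/13000 = 0.0006 A
|I_R1| = 0.0006 A

Final answer: |I_R1| = 0.0006 A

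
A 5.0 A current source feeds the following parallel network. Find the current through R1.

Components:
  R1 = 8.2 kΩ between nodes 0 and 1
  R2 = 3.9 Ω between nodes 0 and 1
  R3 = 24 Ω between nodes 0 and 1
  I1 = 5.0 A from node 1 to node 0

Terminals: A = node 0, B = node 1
All resistors sit directly between nodes 0 and 1, so they are in parallel and share one voltage V; the full source current 5 A splits among them.
1/R_par = 1/8200 + 1/3.9 + 1/24 = 0.2982 S  =>  R_par = 3.353 Ω
V = I × R_par = 5 × 3.353 = 16.77 V
I_R1 = V/R1 = 16.77/8200 = 0.002045 A

Final answer: 0.002045 A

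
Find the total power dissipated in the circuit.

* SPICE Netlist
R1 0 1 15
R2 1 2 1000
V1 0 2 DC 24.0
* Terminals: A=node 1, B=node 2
Nodal analysis, taking node 2 as the 0 V reference.
Source V1 fixes V_0 = 24 V.
KCL at each unknown node (sum of currents leaving = 0; resistances in Ω):
  Node 1: (V_1 - 24)/15 + (V_1 - 0)/1000 = 0
Collecting terms: 0.06767 × V_1 = 1.6  =>  V_1 = 23.65 V
Power in each resistor, P = (ΔV)²/R:
  P_R1 = (24 - 23.65)²/15 = 0.008387 W
  P_R2 = (23.65 - 0)²/1000 = 0.5591 W
P_total = P_R1 + P_R2 = 0.5675 W

Final answer: 0.5675 W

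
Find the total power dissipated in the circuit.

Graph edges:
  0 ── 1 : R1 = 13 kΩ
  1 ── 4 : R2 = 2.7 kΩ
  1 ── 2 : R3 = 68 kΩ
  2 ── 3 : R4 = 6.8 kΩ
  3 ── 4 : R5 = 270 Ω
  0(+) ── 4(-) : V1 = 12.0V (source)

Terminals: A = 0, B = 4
Nodal analysis, taking node 4 as the 0 V reference.
Source V1 fixes V_0 = 12 V.
KCL at each unknown node (sum of currents leaving = 0; resistances in Ω):
  Node 1: (V_1 - 12)/13000 + (V_1 - 0)/2700 + (V_1 - V_2)/68000 = 0
  Node 2: (V_2 - V_1)/68000 + (V_2 - V_3)/6800 = 0
  Node 3: (V_3 - V_2)/6800 + (V_3 - 0)/270 = 0
Collecting terms (coefficients in siemens):
  0.000462·V_1 - 0.00001471·V_2 = 0.0009231
  0.0001618·V_2 - 0.00001471·V_1 - 0.0001471·V_3 = 0
  0.003851·V_3 - 0.0001471·V_2 = 0
Solving these 3 simultaneous equations (Gaussian elimination) gives:
  V_1 = 2.004 V, V_2 = 0.1887 V, V_3 = 0.007208 V
Power in each resistor, P = (ΔV)²/R:
  P_R1 = (12 - 2.004)²/13000 = 0.007686 W
  P_R2 = (2.004 - 0)²/2700 = 0.001487 W
  P_R3 = (2.004 - 0.1887)²/68000 = 0.00004846 W
  P_R4 = (0.1887 - 0.007208)²/6800 = 0.000004846 W
  P_R5 = (0.007208 - 0)²/270 = 0.0000001924 W
P_total = P_R1 + P_R2 + P_R3 + P_R4 + P_R5 = 0.009227 W

Final answer: 0.009227 W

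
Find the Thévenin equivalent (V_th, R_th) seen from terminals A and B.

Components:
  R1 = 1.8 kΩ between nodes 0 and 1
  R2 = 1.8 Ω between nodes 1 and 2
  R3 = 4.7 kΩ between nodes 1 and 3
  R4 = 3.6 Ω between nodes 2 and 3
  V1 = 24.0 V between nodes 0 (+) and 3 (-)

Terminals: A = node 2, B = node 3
Step 1 — V_th is the open-circuit voltage V_A - V_B (nothing connected across the terminals).
Nodal analysis, taking node 3 as the 0 V reference.
Source V1 fixes V_0 = 24 V.
KCL at each unknown node (sum of currents leaving = 0; resistances in Ω):
  Node 1: (V_1 - 24)/1800 + (V_1 - V_2)/1.8 + (V_1 - 0)/4700 = 0
  Node 2: (V_2 - V_1)/1.8 + (V_2 - 0)/3.6 = 0
Collecting terms (coefficients in siemens):
  0.5563·V_1 - 0.5556·V_2 = 0.01333
  0.8333·V_2 - 0.5556·V_1 = 0
Determinant D = (0.5563)(0.8333) - (-0.5556)(-0.5556) = 0.155
V_1 = [(0.01333)(0.8333) - (-0.5556)(0)]/D = 0.0717 V
V_2 = [(0.5563)(0) - (0.01333)(-0.5556)]/D = 0.0478 V
V_th = V_2 - V_3 = 0.0478 - 0 = 0.0478 V
Step 2 — R_th: zero the source — replace V1 by a short circuit (node 3 merges into node 0) — and find the resistance seen between A (node 2) and B (node 0).
Reduce the network between node 2 (A) and node 0 (B) by series/parallel combination:
  Rp1 = R1 ‖ R3 (parallel, both between nodes 0 and 1) = 1/(1/1800 + 1/4700) = 1302 Ω
  Rs1 = R2 + Rp1 (series, joined only at node 1) = 1.8 + 1302 = 1303 Ω
  Rp2 = R4 ‖ Rs1 (parallel, both between nodes 0 and 2) = 1/(1/3.6 + 1/1303) = 3.59 Ω
R_th = 3.59 Ω

Final answer: V_th = 0.0478 V, R_th = 3.59 Ω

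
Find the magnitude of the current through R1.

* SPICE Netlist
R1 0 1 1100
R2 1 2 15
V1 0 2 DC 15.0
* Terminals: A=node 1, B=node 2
Nodal analysis, taking node 2 as the 0 V reference.
Source V1 fixes V_0 = 15 V.
KCL at each unknown node (sum of currents leaving = 0; resistances in Ω):
  Node 1: (V_1 - 15)/1100 + (V_1 - 0)/15 = 0
Collecting terms: 0.06758 × V_1 = 0.01364  =>  V_1 = 0.2018 V
I_R1 = (V_0 - V_1)/R1 = (15 - 0.2018)/1100 = 0.01345 A
|I_R1| = 0.01345 A

Final answer: |I_R1| = 0.01345 A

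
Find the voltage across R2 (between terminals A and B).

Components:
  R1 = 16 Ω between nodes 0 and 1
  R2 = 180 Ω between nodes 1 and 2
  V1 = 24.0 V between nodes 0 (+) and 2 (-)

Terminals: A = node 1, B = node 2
R1 and R2 are in series across V1 (node 0 → node 1 → node 2), and the output A–B is taken across R2, so this is a voltage divider.
Series current: I = V1/(R1 + R2) = 24/(16 + 180) = 24/196 = 0.1224 A
V_R2 = I × R2 = V1 × R2/(R1 + R2) = 24 × 180/196 = 22.04 V

Final answer: 22.04 V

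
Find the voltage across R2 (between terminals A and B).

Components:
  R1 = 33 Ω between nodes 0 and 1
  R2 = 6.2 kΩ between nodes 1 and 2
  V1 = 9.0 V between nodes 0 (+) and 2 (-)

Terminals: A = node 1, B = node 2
R1 and R2 are in series across V1 (node 0 → node 1 → node 2), and the output A–B is taken across R2, so this is a voltage divider.
Series current: I = V1/(R1 + R2) = 9/(33 + 6200) = 9/6233 = 0.001444 A
V_R2 = I × R2 = V1 × R2/(R1 + R2) = 9 × 6200/6233 = 8.952 V

Final answer: 8.952 V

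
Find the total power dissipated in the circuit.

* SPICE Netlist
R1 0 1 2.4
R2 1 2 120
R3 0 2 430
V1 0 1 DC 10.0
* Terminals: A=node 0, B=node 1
Nodal analysis, taking node 1 as the 0 V reference.
Source V1 fixes V_0 = 10 V.
KCL at each unknown node (sum of currents leaving = 0; resistances in Ω):
  Node 2: (V_2 - 0)/120 + (V_2 - 10)/430 = 0
Collecting terms: 0.01066 × V_2 = 0.02326  =>  V_2 = 2.182 V
Power in each resistor, P = (ΔV)²/R:
  P_R1 = (10 - 0)²/2.4 = 41.67 W
  P_R2 = (0 - 2.182)²/120 = 0.03967 W
  P_R3 = (10 - 2.182)²/430 = 0.1421 W
P_total = P_R1 + P_R2 + P_R3 = 41.85 W

Final answer: 41.85 W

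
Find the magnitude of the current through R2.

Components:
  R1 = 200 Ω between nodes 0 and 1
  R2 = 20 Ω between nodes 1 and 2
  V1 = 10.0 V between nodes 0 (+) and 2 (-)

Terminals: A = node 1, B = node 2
Nodal analysis, taking node 2 as the 0 V reference.
Source V1 fixes V_0 = 10 V.
KCL at each unknown node (sum of currents leaving = 0; resistances in Ω):
  Node 1: (V_1 - 10)/200 + (V_1 - 0)/20 = 0
Collecting terms: 0.055 × V_1 = 0.05  =>  V_1 = 0.9091 V
I_R2 = (V_1 - V_2)/R2 = (0.9091 - 0)/20 = 0.04545 A
|I_R2| = 0.04545 A

Final answer: |I_R2| = 0.04545 A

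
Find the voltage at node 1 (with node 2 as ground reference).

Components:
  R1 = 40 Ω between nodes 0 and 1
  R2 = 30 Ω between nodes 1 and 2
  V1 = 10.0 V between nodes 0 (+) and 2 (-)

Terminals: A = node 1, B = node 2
Nodal analysis, taking node 2 as the 0 V reference.
Source V1 fixes V_0 = 10 V.
KCL at each unknown node (sum of currents leaving = 0; resistances in Ω):
  Node 1: (V_1 - 10)/40 + (V_1 - 0)/30 = 0
Collecting terms: 0.05833 × V_1 = 0.25  =>  V_1 = 4.286 V
The requested potential is V_1 = 4.286 V.

Final answer: V_1 = 4.286 V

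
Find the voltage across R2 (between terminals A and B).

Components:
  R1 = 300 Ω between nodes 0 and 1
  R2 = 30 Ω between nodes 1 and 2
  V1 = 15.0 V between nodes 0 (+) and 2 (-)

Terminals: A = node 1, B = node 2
R1 and R2 are in series across V1 (node 0 → node 1 → node 2), and the output A–B is taken across R2, so this is a voltage divider.
Series current: I = V1/(R1 + R2) = 15/(300 + 30) = 15/330 = 0.04545 A
V_R2 = I × R2 = V1 × R2/(R1 + R2) = 15 × 30/330 = 1.364 V

Final answer: 1.364 V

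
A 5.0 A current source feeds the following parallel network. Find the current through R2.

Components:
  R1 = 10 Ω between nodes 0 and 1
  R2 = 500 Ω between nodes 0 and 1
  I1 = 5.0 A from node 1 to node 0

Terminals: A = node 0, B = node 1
All resistors sit directly between nodes 0 and 1, so they are in parallel and share one voltage V; the full source current 5 A splits among them.
1/R_par = 1/10 + 1/500 = 0.102 S  =>  R_par = 9.804 Ω
V = I × R_par = 5 × 9.804 = 49.02 V
I_R2 = V/R2 = 49.02/500 = 0.09804 A

Final answer: 0.09804 A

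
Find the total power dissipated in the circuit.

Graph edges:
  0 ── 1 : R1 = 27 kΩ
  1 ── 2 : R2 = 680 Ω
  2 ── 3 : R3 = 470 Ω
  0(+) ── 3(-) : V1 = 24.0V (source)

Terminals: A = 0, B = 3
Nodal analysis, taking node 3 as the 0 V reference.
Source V1 fixes V_0 = 24 V.
KCL at each unknown node (sum of currents leaving = 0; resistances in Ω):
  Node 1: (V_1 - 24)/27000 + (V_1 - V_2)/680 = 0
  Node 2: (V_2 - V_1)/680 + (V_2 - 0)/470 = 0
Collecting terms (coefficients in siemens):
  0.001508·V_1 - 0.001471·V_2 = 0.0008889
  0.003598·V_2 - 0.001471·V_1 = 0
Determinant D = (0.001508)(0.003598) - (-0.001471)(-0.001471) = 0.000003262
V_1 = [(0.0008889)(0.003598) - (-0.001471)(0)]/D = 0.9805 V
V_2 = [(0.001508)(0) - (0.0008889)(-0.001471)]/D = 0.4007 V
Power in each resistor, P = (ΔV)²/R:
  P_R1 = (24 - 0.9805)²/27000 = 0.01963 W
  P_R2 = (0.9805 - 0.4007)²/680 = 0.0004943 W
  P_R3 = (0.4007 - 0)²/470 = 0.0003416 W
P_total = P_R1 + P_R2 + P_R3 = 0.02046 W

Final answer: 0.02046 W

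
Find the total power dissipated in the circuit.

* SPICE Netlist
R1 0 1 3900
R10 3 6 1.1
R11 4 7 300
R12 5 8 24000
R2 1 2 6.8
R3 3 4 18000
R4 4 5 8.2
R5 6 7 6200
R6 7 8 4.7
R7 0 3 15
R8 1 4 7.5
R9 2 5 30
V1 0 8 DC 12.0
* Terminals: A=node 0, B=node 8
Nodal analysis, taking node 8 as the 0 V reference.
Source V1 fixes V_0 = 12 V.
KCL at each unknown node (sum of currents leaving = 0; resistances in Ω):
  Node 1: (V_1 - 12)/3900 + (V_1 - V_2)/6.8 + (V_1 - V_4)/7.5 = 0
  Node 2: (V_2 - V_1)/6.8 + (V_2 - V_5)/30 = 0
  Node 3: (V_3 - V_4)/18000 + (V_3 - 12)/15 + (V_3 - V_6)/1.1 = 0
  Node 4: (V_4 - V_3)/18000 + (V_4 - V_5)/8.2 + (V_4 - V_1)/7.5 + (V_4 - V_7)/300 = 0
  Node 5: (V_5 - V_4)/8.2 + (V_5 - V_2)/30 + (V_5 - 0)/24000 = 0
  Node 6: (V_6 - V_7)/6200 + (V_6 - V_3)/1.1 = 0
  Node 7: (V_7 - V_6)/6200 + (V_7 - 0)/4.7 + (V_7 - V_4)/300 = 0
Collecting terms (coefficients in siemens):
  0.2806·V_1 - 0.1471·V_2 - 0.1333·V_4 = 0.003077
  0.1804·V_2 - 0.1471·V_1 - 0.03333·V_5 = 0
  0.9758·V_3 - 0.00005556·V_4 - 0.9091·V_6 = 0.8
  0.2587·V_4 - 0.1333·V_1 - 0.00005556·V_3 - 0.122·V_5 - 0.003333·V_7 = 0
  0.1553·V_5 - 0.03333·V_2 - 0.122·V_4 = 0
  0.9093·V_6 - 0.9091·V_3 - 0.0001613·V_7 = 0
  0.2163·V_7 - 0.003333·V_4 - 0.0001613·V_6 = 0
Solving these 7 simultaneous equations (Gaussian elimination) gives:
  V_1 = 1.054 V, V_2 = 1.051 V, V_3 = 11.96 V, V_4 = 1.036 V
  V_5 = 1.039 V, V_6 = 11.96 V, V_7 = 0.02489 V
Power in each resistor, P = (ΔV)²/R:
  P_R1 = (12 - 1.054)²/3900 = 0.03072 W
  P_R2 = (1.054 - 1.051)²/6.8 = 0.00000113 W
  P_R3 = (11.96 - 1.036)²/18000 = 0.006632 W
  P_R4 = (1.036 - 1.039)²/8.2 = 0.000001089 W
  P_R5 = (11.96 - 0.02489)²/6200 = 0.02297 W
  P_R6 = (0.02489 - 0)²/4.7 = 0.0001318 W
  P_R7 = (12 - 11.96)²/15 = 0.00009617 W
  P_R8 = (1.054 - 1.036)²/7.5 = 0.00004316 W
  P_R9 = (1.051 - 1.039)²/30 = 0.000004987 W
  P_R10 = (11.96 - 11.96)²/1.1 = 0.000004076 W
  P_R11 = (1.036 - 0.02489)²/300 = 0.003408 W
  P_R12 = (1.039 - 0)²/24000 = 0.00004498 W
P_total = P_R1 + P_R2 + P_R3 + P_R4 + P_R5 + P_R6 + P_R7 + P_R8 + P_R9 + P_R10 + P_R11 + P_R12 = 0.06406 W

Final answer: 0.06406 W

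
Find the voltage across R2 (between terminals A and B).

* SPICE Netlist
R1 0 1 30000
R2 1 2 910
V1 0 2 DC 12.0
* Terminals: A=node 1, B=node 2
R1 and R2 are in series across V1 (node 0 → node 1 → node 2), and the output A–B is taken across R2, so this is a voltage divider.
Series current: I = V1/(R1 + R2) = 12/(30000 + 910) = 12/30910 = 0.0003882 A
V_R2 = I × R2 = V1 × R2/(R1 + R2) = 12 × 910/30910 = 0.3533 V

Final answer: 0.3533 V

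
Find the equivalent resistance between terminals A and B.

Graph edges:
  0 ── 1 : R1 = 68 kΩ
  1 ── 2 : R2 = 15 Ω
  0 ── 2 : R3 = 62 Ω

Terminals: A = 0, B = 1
Reduce the network between node 0 (A) and node 1 (B) by series/parallel combination:
  Rs1 = R3 + R2 (series, joined only at node 2) = 62 + 15 = 77 Ω
  Rp1 = R1 ‖ Rs1 (parallel, both between nodes 0 and 1) = 1/(1/68000 + 1/77) = 76.91 Ω
R_eq = 76.91 Ω

Final answer: 76.91 Ω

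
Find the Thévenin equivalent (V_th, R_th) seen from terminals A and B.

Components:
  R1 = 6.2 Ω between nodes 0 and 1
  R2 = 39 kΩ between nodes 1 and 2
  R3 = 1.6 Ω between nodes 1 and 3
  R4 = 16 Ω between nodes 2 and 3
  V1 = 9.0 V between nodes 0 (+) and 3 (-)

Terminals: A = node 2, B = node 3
Step 1 — V_th is the open-circuit voltage V_A - V_B (nothing connected across the terminals).
Nodal analysis, taking node 3 as the 0 V reference.
Source V1 fixes V_0 = 9 V.
KCL at each unknown node (sum of currents leaving = 0; resistances in Ω):
  Node 1: (V_1 - 9)/6.2 + (V_1 - V_2)/39000 + (V_1 - 0)/1.6 = 0
  Node 2: (V_2 - V_1)/39000 + (V_2 - 0)/16 = 0
Collecting terms (coefficients in siemens):
  0.7863·V_1 - 0.00002564·V_2 = 1.452
  0.06253·V_2 - 0.00002564·V_1 = 0
Determinant D = (0.7863)(0.06253) - (-0.00002564)(-0.00002564) = 0.04916
V_1 = [(1.452)(0.06253) - (-0.00002564)(0)]/D = 1.846 V
V_2 = [(0.7863)(0) - (1.452)(-0.00002564)]/D = 0.0007571 V
V_th = V_2 - V_3 = 0.0007571 - 0 = 0.0007571 V
Step 2 — R_th: zero the source — replace V1 by a short circuit (node 3 merges into node 0) — and find the resistance seen between A (node 2) and B (node 0).
Reduce the network between node 2 (A) and node 0 (B) by series/parallel combination:
  Rp1 = R1 ‖ R3 (parallel, both between nodes 0 and 1) = 1/(1/6.2 + 1/1.6) = 1.272 Ω
  Rs1 = R2 + Rp1 (series, joined only at node 1) = 39000 + 1.272 = 39000 Ω
  Rp2 = R4 ‖ Rs1 (parallel, both between nodes 0 and 2) = 1/(1/16 + 1/39000) = 15.99 Ω
R_th = 15.99 Ω

Final answer: V_th = 0.0007571 V, R_th = 15.99 Ω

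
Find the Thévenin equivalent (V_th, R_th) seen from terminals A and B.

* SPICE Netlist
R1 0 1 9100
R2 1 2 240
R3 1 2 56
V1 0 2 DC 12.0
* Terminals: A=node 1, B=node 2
Step 1 — V_th is the open-circuit voltage V_A - V_B (nothing connected across the terminals).
Nodal analysis, taking node 2 as the 0 V reference.
Source V1 fixes V_0 = 12 V.
KCL at each unknown node (sum of currents leaving = 0; resistances in Ω):
  Node 1: (V_1 - 12)/9100 + (V_1 - 0)/240 + (V_1 - 0)/56 = 0
Collecting terms: 0.02213 × V_1 = 0.001319  =>  V_1 = 0.05958 V
V_th = V_1 - V_2 = 0.05958 - 0 = 0.05958 V
Step 2 — R_th: zero the source — replace V1 by a short circuit (node 2 merges into node 0) — and find the resistance seen between A (node 1) and B (node 0).
Reduce the network between node 1 (A) and node 0 (B) by series/parallel combination:
  Rp1 = R1 ‖ R2 ‖ R3 (parallel, all between nodes 0 and 1) = 1/(1/9100 + 1/240 + 1/56) = 45.18 Ω
R_th = 45.18 Ω

Final answer: V_th = 0.05958 V, R_th = 45.18 Ω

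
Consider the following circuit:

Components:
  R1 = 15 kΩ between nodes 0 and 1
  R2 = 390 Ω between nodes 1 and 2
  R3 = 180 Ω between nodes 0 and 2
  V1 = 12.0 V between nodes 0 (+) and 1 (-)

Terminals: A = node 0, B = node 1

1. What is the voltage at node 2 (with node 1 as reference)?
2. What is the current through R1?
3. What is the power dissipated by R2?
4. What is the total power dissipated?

Nodal analysis, taking node 1 as the 0 V reference.
Source V1 fixes V_0 = 12 V.
KCL at each unknown node (sum of currents leaving = 0; resistances in Ω):
  Node 2: (V_2 - 0)/390 + (V_2 - 12)/180 = 0
Collecting terms: 0.00812 × V_2 = 0.06667  =>  V_2 = 8.211 V
Part 1:
  Read off the nodal solution: V_2 = 8.211 V
Part 2:
  I_R1 = (V_0 - V_1)/R1 = (12 - 0)/15000 = 0.0008 A
  Magnitude: I_R1 = 0.0008 A
Part 3:
  I_R2 = (V_1 - V_2)/R2 = (0 - 8.211)/390 = -0.02105 A
  P_R2 = I_R2² × R2 = (-0.02105)² × 390 = 0.1729 W
Part 4:
  Power in each resistor, P = (ΔV)²/R:
    P_R1 = (12 - 0)²/15000 = 0.0096 W
    P_R2 = (0 - 8.211)²/390 = 0.1729 W
    P_R3 = (12 - 8.211)²/180 = 0.07978 W
  P_total = P_R1 + P_R2 + P_R3 = 0.2622 W

Final answers:
1. V_2 = 8.211 V
2. I_R1 = 0.0008 A
3. P_R2 = 0.1729 W
4. P_total = 0.2622 W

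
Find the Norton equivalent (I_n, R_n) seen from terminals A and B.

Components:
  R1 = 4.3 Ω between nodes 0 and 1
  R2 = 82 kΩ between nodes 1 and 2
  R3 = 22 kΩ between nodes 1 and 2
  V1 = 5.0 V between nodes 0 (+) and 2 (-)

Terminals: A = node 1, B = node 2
Find the Thévenin equivalent first; then I_n = V_th/R_th and R_n = R_th.
Step 1 — V_th is the open-circuit voltage V_A - V_B (nothing connected across the terminals).
Nodal analysis, taking node 2 as the 0 V reference.
Source V1 fixes V_0 = 5 V.
KCL at each unknown node (sum of currents leaving = 0; resistances in Ω):
  Node 1: (V_1 - 5)/4.3 + (V_1 - 0)/82000 + (V_1 - 0)/22000 = 0
Collecting terms: 0.2326 × V_1 = 1.163  =>  V_1 = 4.999 V
V_th = V_1 - V_2 = 4.999 - 0 = 4.999 V
Step 2 — R_th: zero the source — replace V1 by a short circuit (node 2 merges into node 0) — and find the resistance seen between A (node 1) and B (node 0).
Reduce the network between node 1 (A) and node 0 (B) by series/parallel combination:
  Rp1 = R1 ‖ R2 ‖ R3 (parallel, all between nodes 0 and 1) = 1/(1/4.3 + 1/82000 + 1/22000) = 4.299 Ω
R_th = 4.299 Ω
I_n = V_th/R_th = 4.999/4.299 = 1.163 A, and R_n = R_th = 4.299 Ω

Final answer: I_n = 1.163 A, R_n = 4.299 Ω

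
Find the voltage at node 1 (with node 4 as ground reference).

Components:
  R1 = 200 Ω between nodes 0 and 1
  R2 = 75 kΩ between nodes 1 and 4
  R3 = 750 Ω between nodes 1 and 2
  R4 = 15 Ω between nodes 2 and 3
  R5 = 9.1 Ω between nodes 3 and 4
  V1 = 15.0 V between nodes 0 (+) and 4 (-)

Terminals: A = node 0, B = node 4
Nodal analysis, taking node 4 as the 0 V reference.
Source V1 fixes V_0 = 15 V.
KCL at each unknown node (sum of currents leaving = 0; resistances in Ω):
  Node 1: (V_1 - 15)/200 + (V_1 - 0)/75000 + (V_1 - V_2)/750 = 0
  Node 2: (V_2 - V_1)/750 + (V_2 - V_3)/15 = 0
  Node 3: (V_3 - V_2)/15 + (V_3 - 0)/9.1 = 0
Collecting terms (coefficients in siemens):
  0.006347·V_1 - 0.001333·V_2 = 0.075
  0.068·V_2 - 0.001333·V_1 - 0.06667·V_3 = 0
  0.1766·V_3 - 0.06667·V_2 = 0
Solving these 3 simultaneous equations (Gaussian elimination) gives:
  V_1 = 11.9 V, V_2 = 0.3703 V, V_3 = 0.1398 V
The requested potential is V_1 = 11.9 V.

Final answer: V_1 = 11.9 V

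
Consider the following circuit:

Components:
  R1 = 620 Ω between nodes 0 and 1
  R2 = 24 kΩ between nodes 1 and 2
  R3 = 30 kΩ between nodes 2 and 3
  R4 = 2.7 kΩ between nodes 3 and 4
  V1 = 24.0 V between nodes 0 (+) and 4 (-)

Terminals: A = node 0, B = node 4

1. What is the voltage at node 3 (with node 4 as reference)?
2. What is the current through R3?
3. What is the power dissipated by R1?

Nodal analysis, taking node 4 as the 0 V reference.
Source V1 fixes V_0 = 24 V.
KCL at each unknown node (sum of currents leaving = 0; resistances in Ω):
  Node 1: (V_1 - 24)/620 + (V_1 - V_2)/24000 = 0
  Node 2: (V_2 - V_1)/24000 + (V_2 - V_3)/30000 = 0
  Node 3: (V_3 - V_2)/30000 + (V_3 - 0)/2700 = 0
Collecting terms (coefficients in siemens):
  0.001655·V_1 - 0.00004167·V_2 = 0.03871
  0.000075·V_2 - 0.00004167·V_1 - 0.00003333·V_3 = 0
  0.0004037·V_3 - 0.00003333·V_2 = 0
Solving these 3 simultaneous equations (Gaussian elimination) gives:
  V_1 = 23.74 V, V_2 = 13.69 V, V_3 = 1.13 V
Part 1:
  Read off the nodal solution: V_3 = 1.13 V
Part 2:
  I_R3 = (V_2 - V_3)/R3 = (13.69 - 1.13)/30000 = 0.0004187 A
  Magnitude: I_R3 = 0.0004187 A
Part 3:
  I_R1 = (V_0 - V_1)/R1 = (24 - 23.74)/620 = 0.0004187 A
  P_R1 = I_R1² × R1 = (0.0004187)² × 620 = 0.0001087 W

Final answers:
1. V_3 = 1.13 V
2. I_R3 = 0.0004187 A
3. P_R1 = 0.0001087 W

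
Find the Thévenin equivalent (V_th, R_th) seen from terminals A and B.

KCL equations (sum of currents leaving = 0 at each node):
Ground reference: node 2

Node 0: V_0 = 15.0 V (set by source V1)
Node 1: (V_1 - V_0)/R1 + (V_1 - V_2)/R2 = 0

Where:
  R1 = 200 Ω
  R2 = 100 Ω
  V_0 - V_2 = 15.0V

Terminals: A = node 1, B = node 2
Step 1 — V_th is the open-circuit voltage V_A - V_B (nothing connected across the terminals).
Nodal analysis, taking node 2 as the 0 V reference.
Source V1 fixes V_0 = 15 V.
KCL at each unknown node (sum of currents leaving = 0; resistances in Ω):
  Node 1: (V_1 - 15)/200 + (V_1 - 0)/100 = 0
Collecting terms: 0.015 × V_1 = 0.075  =>  V_1 = 5 V
V_th = V_1 - V_2 = 5 - 0 = 5 V
Step 2 — R_th: zero the source — replace V1 by a short circuit (node 2 merges into node 0) — and find the resistance seen between A (node 1) and B (node 0).
Reduce the network between node 1 (A) and node 0 (B) by series/parallel combination:
  Rp1 = R1 ‖ R2 (parallel, both between nodes 0 and 1) = 1/(1/200 + 1/100) = 66.67 Ω
R_th = 66.67 Ω

Final answer: V_th = 5 V, R_th = 66.67 Ω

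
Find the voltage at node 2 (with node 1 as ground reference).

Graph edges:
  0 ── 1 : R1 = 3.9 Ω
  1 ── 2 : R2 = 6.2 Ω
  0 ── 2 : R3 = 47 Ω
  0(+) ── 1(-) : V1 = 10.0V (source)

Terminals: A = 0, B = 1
Nodal analysis, taking node 1 as the 0 V reference.
Source V1 fixes V_0 = 10 V.
KCL at each unknown node (sum of currents leaving = 0; resistances in Ω):
  Node 2: (V_2 - 0)/6.2 + (V_2 - 10)/47 = 0
Collecting terms: 0.1826 × V_2 = 0.2128  =>  V_2 = 1.165 V
The requested potential is V_2 = 1.165 V.

Final answer: V_2 = 1.165 V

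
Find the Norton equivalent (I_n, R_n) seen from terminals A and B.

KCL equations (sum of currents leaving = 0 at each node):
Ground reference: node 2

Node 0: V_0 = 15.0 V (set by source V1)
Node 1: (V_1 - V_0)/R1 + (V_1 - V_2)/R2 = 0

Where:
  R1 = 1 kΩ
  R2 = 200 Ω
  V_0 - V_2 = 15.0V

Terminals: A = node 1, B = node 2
Find the Thévenin equivalent first; then I_n = V_th/R_th and R_n = R_th.
Step 1 — V_th is the open-circuit voltage V_A - V_B (nothing connected across the terminals).
Nodal analysis, taking node 2 as the 0 V reference.
Source V1 fixes V_0 = 15 V.
KCL at each unknown node (sum of currents leaving = 0; resistances in Ω):
  Node 1: (V_1 - 15)/1000 + (V_1 - 0)/200 = 0
Collecting terms: 0.006 × V_1 = 0.015  =>  V_1 = 2.5 V
V_th = V_1 - V_2 = 2.5 - 0 = 2.5 V
Step 2 — R_th: zero the source — replace V1 by a short circuit (node 2 merges into node 0) — and find the resistance seen between A (node 1) and B (node 0).
Reduce the network between node 1 (A) and node 0 (B) by series/parallel combination:
  Rp1 = R1 ‖ R2 (parallel, both between nodes 0 and 1) = 1/(1/1000 + 1/200) = 166.7 Ω
R_th = 166.7 Ω
I_n = V_th/R_th = 2.5/166.7 = 0.015 A, and R_n = R_th = 166.7 Ω

Final answer: I_n = 0.015 A, R_n = 166.7 Ω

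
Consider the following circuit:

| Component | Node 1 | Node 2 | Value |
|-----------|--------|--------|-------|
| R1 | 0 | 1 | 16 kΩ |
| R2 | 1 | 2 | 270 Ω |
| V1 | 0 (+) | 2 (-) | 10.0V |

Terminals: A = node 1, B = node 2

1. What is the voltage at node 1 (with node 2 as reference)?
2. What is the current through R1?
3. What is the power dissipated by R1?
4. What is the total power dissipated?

Nodal analysis, taking node 2 as the 0 V reference.
Source V1 fixes V_0 = 10 V.
KCL at each unknown node (sum of currents leaving = 0; resistances in Ω):
  Node 1: (V_1 - 10)/16000 + (V_1 - 0)/270 = 0
Collecting terms: 0.003766 × V_1 = 0.000625  =>  V_1 = 0.1659 V
Part 1:
  Read off the nodal solution: V_1 = 0.1659 V
Part 2:
  I_R1 = (V_0 - V_1)/R1 = (10 - 0.1659)/16000 = 0.0006146 A
  Magnitude: I_R1 = 0.0006146 A
Part 3:
  I_R1 = (V_0 - V_1)/R1 = (10 - 0.1659)/16000 = 0.0006146 A
  P_R1 = I_R1² × R1 = (0.0006146)² × 16000 = 0.006044 W
Part 4:
  Power in each resistor, P = (ΔV)²/R:
    P_R1 = (10 - 0.1659)²/16000 = 0.006044 W
    P_R2 = (0.1659 - 0)²/270 = 0.000102 W
  P_total = P_R1 + P_R2 = 0.006146 W

Final answers:
1. V_1 = 0.1659 V
2. I_R1 = 0.0006146 A
3. P_R1 = 0.006044 W
4. P_total = 0.006146 W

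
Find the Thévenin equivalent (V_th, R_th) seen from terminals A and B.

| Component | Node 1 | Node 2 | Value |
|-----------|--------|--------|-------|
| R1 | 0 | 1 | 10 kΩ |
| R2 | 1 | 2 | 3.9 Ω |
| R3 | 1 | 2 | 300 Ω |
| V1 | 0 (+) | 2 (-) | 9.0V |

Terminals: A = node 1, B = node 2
Step 1 — V_th is the open-circuit voltage V_A - V_B (nothing connected across the terminals).
Nodal analysis, taking node 2 as the 0 V reference.
Source V1 fixes V_0 = 9 V.
KCL at each unknown node (sum of currents leaving = 0; resistances in Ω):
  Node 1: (V_1 - 9)/10000 + (V_1 - 0)/3.9 + (V_1 - 0)/300 = 0
Collecting terms: 0.2598 × V_1 = 0.0009  =>  V_1 = 0.003464 V
V_th = V_1 - V_2 = 0.003464 - 0 = 0.003464 V
Step 2 — R_th: zero the source — replace V1 by a short circuit (node 2 merges into node 0) — and find the resistance seen between A (node 1) and B (node 0).
Reduce the network between node 1 (A) and node 0 (B) by series/parallel combination:
  Rp1 = R1 ‖ R2 ‖ R3 (parallel, all between nodes 0 and 1) = 1/(1/10000 + 1/3.9 + 1/300) = 3.848 Ω
R_th = 3.848 Ω

Final answer: V_th = 0.003464 V, R_th = 3.848 Ω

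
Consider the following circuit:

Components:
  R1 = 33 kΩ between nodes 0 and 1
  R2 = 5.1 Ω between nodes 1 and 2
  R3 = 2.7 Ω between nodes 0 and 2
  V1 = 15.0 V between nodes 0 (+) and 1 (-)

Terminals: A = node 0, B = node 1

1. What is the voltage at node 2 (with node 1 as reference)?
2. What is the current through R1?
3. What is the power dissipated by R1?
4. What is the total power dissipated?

Nodal analysis, taking node 1 as the 0 V reference.
Source V1 fixes V_0 = 15 V.
KCL at each unknown node (sum of currents leaving = 0; resistances in Ω):
  Node 2: (V_2 - 0)/5.1 + (V_2 - 15)/2.7 = 0
Collecting terms: 0.5664 × V_2 = 5.556  =>  V_2 = 9.808 V
Part 1:
  Read off the nodal solution: V_2 = 9.808 V
Part 2:
  I_R1 = (V_0 - V_1)/R1 = (15 - 0)/33000 = 0.0004545 A
  Magnitude: I_R1 = 0.0004545 A
Part 3:
  I_R1 = (V_0 - V_1)/R1 = (15 - 0)/33000 = 0.0004545 A
  P_R1 = I_R1² × R1 = (0.0004545)² × 33000 = 0.006818 W
Part 4:
  Power in each resistor, P = (ΔV)²/R:
    P_R1 = (15 - 0)²/33000 = 0.006818 W
    P_R2 = (0 - 9.808)²/5.1 = 18.86 W
    P_R3 = (15 - 9.808)²/2.7 = 9.985 W
  P_total = P_R1 + P_R2 + P_R3 = 28.85 W

Final answers:
1. V_2 = 9.808 V
2. I_R1 = 0.0004545 A
3. P_R1 = 0.006818 W
4. P_total = 28.85 W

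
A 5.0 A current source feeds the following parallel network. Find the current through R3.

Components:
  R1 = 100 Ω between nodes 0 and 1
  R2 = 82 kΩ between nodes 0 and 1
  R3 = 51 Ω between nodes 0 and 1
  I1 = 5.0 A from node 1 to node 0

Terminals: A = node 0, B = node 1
All resistors sit directly between nodes 0 and 1, so they are in parallel and share one voltage V; the full source current 5 A splits among them.
1/R_par = 1/100 + 1/82000 + 1/51 = 0.02962 S  =>  R_par = 33.76 Ω
V = I × R_par = 5 × 33.76 = 168.8 V
I_R3 = V/R3 = 168.8/51 = 3.31 A

Final answer: 3.31 A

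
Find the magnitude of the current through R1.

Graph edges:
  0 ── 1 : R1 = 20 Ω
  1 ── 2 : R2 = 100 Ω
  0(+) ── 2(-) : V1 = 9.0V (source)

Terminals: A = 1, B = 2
Nodal analysis, taking node 2 as the 0 V reference.
Source V1 fixes V_0 = 9 V.
KCL at each unknown node (sum of currents leaving = 0; resistances in Ω):
  Node 1: (V_1 - 9)/20 + (V_1 - 0)/100 = 0
Collecting terms: 0.06 × V_1 = 0.45  =>  V_1 = 7.5 V
I_R1 = (V_0 - V_1)/R1 = (9 - 7.5)/20 = 0.075 A
|I_R1| = 0.075 A

Final answer: |I_R1| = 0.075 A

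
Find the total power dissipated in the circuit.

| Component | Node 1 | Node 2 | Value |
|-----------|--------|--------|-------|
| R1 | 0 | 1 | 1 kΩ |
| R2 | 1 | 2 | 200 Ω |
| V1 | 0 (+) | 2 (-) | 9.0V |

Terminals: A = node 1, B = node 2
Nodal analysis, taking node 2 as the 0 V reference.
Source V1 fixes V_0 = 9 V.
KCL at each unknown node (sum of currents leaving = 0; resistances in Ω):
  Node 1: (V_1 - 9)/1000 + (V_1 - 0)/200 = 0
Collecting terms: 0.006 × V_1 = 0.009  =>  V_1 = 1.5 V
Power in each resistor, P = (ΔV)²/R:
  P_R1 = (9 - 1.5)²/1000 = 0.05625 W
  P_R2 = (1.5 - 0)²/200 = 0.01125 W
P_total = P_R1 + P_R2 = 0.0675 W

Final answer: 0.0675 W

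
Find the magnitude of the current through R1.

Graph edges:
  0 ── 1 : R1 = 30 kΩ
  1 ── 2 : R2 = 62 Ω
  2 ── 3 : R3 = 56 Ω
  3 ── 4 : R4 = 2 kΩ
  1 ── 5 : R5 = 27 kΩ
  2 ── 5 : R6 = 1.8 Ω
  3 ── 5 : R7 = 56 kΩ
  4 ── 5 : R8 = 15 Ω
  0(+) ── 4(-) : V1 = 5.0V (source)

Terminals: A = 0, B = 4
Nodal analysis, taking node 4 as the 0 V reference.
Source V1 fixes V_0 = 5 V.
KCL at each unknown node (sum of currents leaving = 0; resistances in Ω):
  Node 1: (V_1 - 5)/30000 + (V_1 - V_2)/62 + (V_1 - V_5)/27000 = 0
  Node 2: (V_2 - V_1)/62 + (V_2 - V_3)/56 + (V_2 - V_5)/1.8 = 0
  Node 3: (V_3 - V_2)/56 + (V_3 - 0)/2000 + (V_3 - V_5)/56000 = 0
  Node 5: (V_5 - V_1)/27000 + (V_5 - V_2)/1.8 + (V_5 - V_3)/56000 + (V_5 - 0)/15 = 0
Collecting terms (coefficients in siemens):
  0.0162·V_1 - 0.01613·V_2 - 0.00003704·V_5 = 0.0001667
  0.5895·V_2 - 0.01613·V_1 - 0.01786·V_3 - 0.5556·V_5 = 0
  0.01837·V_3 - 0.01786·V_2 - 0.00001786·V_5 = 0
  0.6223·V_5 - 0.00003704·V_1 - 0.5556·V_2 - 0.00001786·V_3 = 0
Solving these 4 simultaneous equations (Gaussian elimination) gives:
  V_1 = 0.01305 V, V_2 = 0.002769 V, V_3 = 0.002694 V, V_5 = 0.002473 V
I_R1 = (V_0 - V_1)/R1 = (5 - 0.01305)/30000 = 0.0001662 A
|I_R1| = 0.0001662 A

Final answer: |I_R1| = 0.0001662 A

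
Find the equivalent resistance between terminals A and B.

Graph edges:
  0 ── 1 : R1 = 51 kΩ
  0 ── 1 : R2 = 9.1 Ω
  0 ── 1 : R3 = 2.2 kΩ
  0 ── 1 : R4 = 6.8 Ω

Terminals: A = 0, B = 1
Reduce the network between node 0 (A) and node 1 (B) by series/parallel combination:
  Rp1 = R1 ‖ R2 ‖ R3 ‖ R4 (parallel, all between nodes 0 and 1) = 1/(1/51000 + 1/9.1 + 1/2200 + 1/6.8) = 3.885 Ω
R_eq = 3.885 Ω

Final answer: 3.885 Ω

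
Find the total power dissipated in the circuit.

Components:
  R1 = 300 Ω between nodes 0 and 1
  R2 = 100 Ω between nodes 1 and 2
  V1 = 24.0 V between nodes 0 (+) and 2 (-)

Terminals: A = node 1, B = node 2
Nodal analysis, taking node 2 as the 0 V reference.
Source V1 fixes V_0 = 24 V.
KCL at each unknown node (sum of currents leaving = 0; resistances in Ω):
  Node 1: (V_1 - 24)/300 + (V_1 - 0)/100 = 0
Collecting terms: 0.01333 × V_1 = 0.08  =>  V_1 = 6 V
Power in each resistor, P = (ΔV)²/R:
  P_R1 = (24 - 6)²/300 = 1.08 W
  P_R2 = (6 - 0)²/100 = 0.36 W
P_total = P_R1 + P_R2 = 1.44 W

Final answer: 1.44 W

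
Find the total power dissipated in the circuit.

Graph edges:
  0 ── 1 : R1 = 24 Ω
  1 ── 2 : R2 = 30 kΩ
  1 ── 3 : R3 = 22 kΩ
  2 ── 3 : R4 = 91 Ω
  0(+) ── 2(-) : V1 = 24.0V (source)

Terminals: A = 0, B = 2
Nodal analysis, taking node 2 as the 0 V reference.
Source V1 fixes V_0 = 24 V.
KCL at each unknown node (sum of currents leaving = 0; resistances in Ω):
  Node 1: (V_1 - 24)/24 + (V_1 - 0)/30000 + (V_1 - V_3)/22000 = 0
  Node 3: (V_3 - V_1)/22000 + (V_3 - 0)/91 = 0
Collecting terms (coefficients in siemens):
  0.04175·V_1 - 0.00004545·V_3 = 1
  0.01103·V_3 - 0.00004545·V_1 = 0
Determinant D = (0.04175)(0.01103) - (-0.00004545)(-0.00004545) = 0.0004606
V_1 = [(1)(0.01103) - (-0.00004545)(0)]/D = 23.95 V
V_3 = [(0.04175)(0) - (1)(-0.00004545)]/D = 0.09868 V
Power in each resistor, P = (ΔV)²/R:
  P_R1 = (24 - 23.95)²/24 = 0.00008508 W
  P_R2 = (23.95 - 0)²/30000 = 0.01913 W
  P_R3 = (23.95 - 0.09868)²/22000 = 0.02587 W
  P_R4 = (0 - 0.09868)²/91 = 0.000107 W
P_total = P_R1 + P_R2 + P_R3 + P_R4 = 0.04519 W

Final answer: 0.04519 W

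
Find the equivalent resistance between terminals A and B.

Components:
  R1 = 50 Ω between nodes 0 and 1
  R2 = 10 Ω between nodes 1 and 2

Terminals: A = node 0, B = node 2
Reduce the network between node 0 (A) and node 2 (B) by series/parallel combination:
  Rs1 = R1 + R2 (series, joined only at node 1) = 50 + 10 = 60 Ω
R_eq = 60 Ω

Final answer: 60 Ω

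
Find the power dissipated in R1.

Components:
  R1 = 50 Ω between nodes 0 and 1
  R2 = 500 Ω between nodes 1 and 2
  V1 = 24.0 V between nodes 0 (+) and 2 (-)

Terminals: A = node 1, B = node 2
Nodal analysis, taking node 2 as the 0 V reference.
Source V1 fixes V_0 = 24 V.
KCL at each unknown node (sum of currents leaving = 0; resistances in Ω):
  Node 1: (V_1 - 24)/50 + (V_1 - 0)/500 = 0
Collecting terms: 0.022 × V_1 = 0.48  =>  V_1 = 21.82 V
I_R1 = (V_0 - V_1)/R1 = (24 - 21.82)/50 = 0.04364 A
P_R1 = I_R1² × R1 = (0.04364)² × 50 = 0.09521 W

Final answer: 0.09521 W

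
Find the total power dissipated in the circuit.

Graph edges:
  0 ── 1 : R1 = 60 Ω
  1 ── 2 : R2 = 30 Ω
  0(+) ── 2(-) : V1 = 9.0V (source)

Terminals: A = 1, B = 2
Nodal analysis, taking node 2 as the 0 V reference.
Source V1 fixes V_0 = 9 V.
KCL at each unknown node (sum of currents leaving = 0; resistances in Ω):
  Node 1: (V_1 - 9)/60 + (V_1 - 0)/30 = 0
Collecting terms: 0.05 × V_1 = 0.15  =>  V_1 = 3 V
Power in each resistor, P = (ΔV)²/R:
  P_R1 = (9 - 3)²/60 = 0.6 W
  P_R2 = (3 - 0)²/30 = 0.3 W
P_total = P_R1 + P_R2 = 0.9 W

Final answer: 0.9 W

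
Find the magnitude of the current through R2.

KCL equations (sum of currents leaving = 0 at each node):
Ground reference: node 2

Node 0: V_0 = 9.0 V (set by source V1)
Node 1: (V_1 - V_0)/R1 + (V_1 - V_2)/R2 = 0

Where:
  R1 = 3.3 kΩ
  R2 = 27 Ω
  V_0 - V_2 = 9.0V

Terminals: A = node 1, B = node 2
Nodal analysis, taking node 2 as the 0 V reference.
Source V1 fixes V_0 = 9 V.
KCL at each unknown node (sum of currents leaving = 0; resistances in Ω):
  Node 1: (V_1 - 9)/3300 + (V_1 - 0)/27 = 0
Collecting terms: 0.03734 × V_1 = 0.002727  =>  V_1 = 0.07304 V
I_R2 = (V_1 - V_2)/R2 = (0.07304 - 0)/27 = 0.002705 A
|I_R2| = 0.002705 A

Final answer: |I_R2| = 0.002705 A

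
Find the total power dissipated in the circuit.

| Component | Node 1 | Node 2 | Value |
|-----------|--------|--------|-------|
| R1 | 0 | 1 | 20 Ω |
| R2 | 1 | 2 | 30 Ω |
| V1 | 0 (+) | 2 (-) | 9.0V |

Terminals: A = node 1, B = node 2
Nodal analysis, taking node 2 as the 0 V reference.
Source V1 fixes V_0 = 9 V.
KCL at each unknown node (sum of currents leaving = 0; resistances in Ω):
  Node 1: (V_1 - 9)/20 + (V_1 - 0)/30 = 0
Collecting terms: 0.08333 × V_1 = 0.45  =>  V_1 = 5.4 V
Power in each resistor, P = (ΔV)²/R:
  P_R1 = (9 - 5.4)²/20 = 0.648 W
  P_R2 = (5.4 - 0)²/30 = 0.972 W
P_total = P_R1 + P_R2 = 1.62 W

Final answer: 1.62 W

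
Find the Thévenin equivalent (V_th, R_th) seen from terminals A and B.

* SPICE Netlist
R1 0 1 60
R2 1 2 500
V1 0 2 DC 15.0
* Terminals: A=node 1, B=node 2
Step 1 — V_th is the open-circuit voltage V_A - V_B (nothing connected across the terminals).
Nodal analysis, taking node 2 as the 0 V reference.
Source V1 fixes V_0 = 15 V.
KCL at each unknown node (sum of currents leaving = 0; resistances in Ω):
  Node 1: (V_1 - 15)/60 + (V_1 - 0)/500 = 0
Collecting terms: 0.01867 × V_1 = 0.25  =>  V_1 = 13.39 V
V_th = V_1 - V_2 = 13.39 - 0 = 13.39 V
Step 2 — R_th: zero the source — replace V1 by a short circuit (node 2 merges into node 0) — and find the resistance seen between A (node 1) and B (node 0).
Reduce the network between node 1 (A) and node 0 (B) by series/parallel combination:
  Rp1 = R1 ‖ R2 (parallel, both between nodes 0 and 1) = 1/(1/60 + 1/500) = 53.57 Ω
R_th = 53.57 Ω

Final answer: V_th = 13.39 V, R_th = 53.57 Ω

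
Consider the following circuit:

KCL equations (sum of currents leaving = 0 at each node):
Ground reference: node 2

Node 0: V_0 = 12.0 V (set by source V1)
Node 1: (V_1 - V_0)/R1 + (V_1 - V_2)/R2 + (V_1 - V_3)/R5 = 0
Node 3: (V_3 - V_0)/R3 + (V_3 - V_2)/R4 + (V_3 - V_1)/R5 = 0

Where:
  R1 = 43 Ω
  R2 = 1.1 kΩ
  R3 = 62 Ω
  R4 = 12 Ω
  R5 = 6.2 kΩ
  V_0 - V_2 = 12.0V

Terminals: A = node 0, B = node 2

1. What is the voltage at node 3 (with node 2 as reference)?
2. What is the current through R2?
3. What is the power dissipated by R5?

Nodal analysis, taking node 2 as the 0 V reference.
Source V1 fixes V_0 = 12 V.
KCL at each unknown node (sum of currents leaving = 0; resistances in Ω):
  Node 1: (V_1 - 12)/43 + (V_1 - 0)/1100 + (V_1 - V_3)/6200 = 0
  Node 3: (V_3 - 12)/62 + (V_3 - 0)/12 + (V_3 - V_1)/6200 = 0
Collecting terms (coefficients in siemens):
  0.02433·V_1 - 0.0001613·V_3 = 0.2791
  0.09962·V_3 - 0.0001613·V_1 = 0.1935
Determinant D = (0.02433)(0.09962) - (-0.0001613)(-0.0001613) = 0.002423
V_1 = [(0.2791)(0.09962) - (-0.0001613)(0.1935)]/D = 11.48 V
V_3 = [(0.02433)(0.1935) - (0.2791)(-0.0001613)]/D = 1.961 V
Part 1:
  Read off the nodal solution: V_3 = 1.961 V
Part 2:
  I_R2 = (V_1 - V_2)/R2 = (11.48 - 0)/1100 = 0.01044 A
  Magnitude: I_R2 = 0.01044 A
Part 3:
  I_R5 = (V_1 - V_3)/R5 = (11.48 - 1.961)/6200 = 0.001536 A
  P_R5 = I_R5² × R5 = (0.001536)² × 6200 = 0.01463 W

Final answers:
1. V_3 = 1.961 V
2. I_R2 = 0.01044 A
3. P_R5 = 0.01463 W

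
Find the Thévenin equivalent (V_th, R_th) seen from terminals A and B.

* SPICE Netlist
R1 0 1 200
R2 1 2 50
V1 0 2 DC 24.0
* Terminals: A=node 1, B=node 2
Step 1 — V_th is the open-circuit voltage V_A - V_B (nothing connected across the terminals).
Nodal analysis, taking node 2 as the 0 V reference.
Source V1 fixes V_0 = 24 V.
KCL at each unknown node (sum of currents leaving = 0; resistances in Ω):
  Node 1: (V_1 - 24)/200 + (V_1 - 0)/50 = 0
Collecting terms: 0.025 × V_1 = 0.12  =>  V_1 = 4.8 V
V_th = V_1 - V_2 = 4.8 - 0 = 4.8 V
Step 2 — R_th: zero the source — replace V1 by a short circuit (node 2 merges into node 0) — and find the resistance seen between A (node 1) and B (node 0).
Reduce the network between node 1 (A) and node 0 (B) by series/parallel combination:
  Rp1 = R1 ‖ R2 (parallel, both between nodes 0 and 1) = 1/(1/200 + 1/50) = 40 Ω
R_th = 40 Ω

Final answer: V_th = 4.8 V, R_th = 40 Ω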